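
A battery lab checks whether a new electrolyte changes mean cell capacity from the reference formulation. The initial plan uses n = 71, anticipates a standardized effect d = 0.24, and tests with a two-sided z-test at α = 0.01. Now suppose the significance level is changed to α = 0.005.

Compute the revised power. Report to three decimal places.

Power ≈ 0.216

δ = d·√n = 0.24 × √71 = 2.0223 (unchanged). New critical value: z_{0.0025} = 2.807.
Revised power = Φ(δ − 2.807) + Φ(−δ − 2.807) = Φ(-0.785) + Φ(-4.829) = 0.2163 + 0.0000 = 0.2163.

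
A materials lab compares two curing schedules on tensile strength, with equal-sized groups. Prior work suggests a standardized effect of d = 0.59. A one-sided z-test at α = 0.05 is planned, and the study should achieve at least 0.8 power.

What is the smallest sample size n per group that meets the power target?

n = 36 per group

Set Φ(δ − 1.645) = 0.8; then δ − 1.645 = Φ⁻¹(0.8) = 0.842, giving δ = 2.486.
δ = d·√(n/2) ⇒ n = 2(δ/d)² = 2 × (2.486 / 0.59)² = 35.52.
Rounding up, n = 36 per group.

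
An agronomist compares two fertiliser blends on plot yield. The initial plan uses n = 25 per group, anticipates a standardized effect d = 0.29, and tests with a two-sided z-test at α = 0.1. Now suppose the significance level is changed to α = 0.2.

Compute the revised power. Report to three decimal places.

Power ≈ 0.409

δ = d·√(n/2) = 0.29 × √(25/2) = 1.0253 (unchanged). New critical value: z_{0.1} = 1.282.
Revised power = Φ(δ − 1.282) + Φ(−δ − 1.282) = Φ(-0.256) + Φ(-2.307) = 0.3989 + 0.0105 = 0.4094.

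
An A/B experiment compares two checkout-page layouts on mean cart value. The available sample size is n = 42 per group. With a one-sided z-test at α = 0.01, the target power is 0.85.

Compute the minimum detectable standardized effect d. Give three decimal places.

d ≈ 0.734

Need Φ(δ − 2.326) = 0.85, so δ = 2.326 + 1.036 = 3.363.
δ = d·√(n/2) ⇒ d = δ/√(n/2) = 3.363/√(42/2) = 0.7338.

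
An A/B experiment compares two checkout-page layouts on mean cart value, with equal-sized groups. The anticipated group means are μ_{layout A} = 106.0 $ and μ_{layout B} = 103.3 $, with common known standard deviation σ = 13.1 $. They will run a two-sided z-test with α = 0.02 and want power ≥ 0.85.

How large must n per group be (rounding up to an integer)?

Standardized effect: d = |μ_{layout A} − μ_{layout B}| / σ = |106.0 − 103.3| / 13.1 = 0.2061
For power 0.85 need Φ(δ − z_{0.01}) = 0.85, so δ = z_{0.01} + z_{0.15} = 2.326 + 1.036 = 3.363.
(The Φ(−δ − z_{α/2}) term is vanishingly small for δ > 0 and is dropped in the standard sample-size formula.)
δ = d·√(n/2) ⇒ n = 2(δ/d)² = 2 × (3.363 / 0.2061)² = 532.41.
Round up to the next whole unit.

n = 533 per group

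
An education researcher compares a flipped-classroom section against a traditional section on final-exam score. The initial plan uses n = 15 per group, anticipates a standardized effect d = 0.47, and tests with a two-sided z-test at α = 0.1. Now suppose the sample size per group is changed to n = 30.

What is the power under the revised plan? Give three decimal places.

Power ≈ 0.570

With n = 30 per group: δ = d·√(n/2) = 0.47 × √(30/2) = 1.8203. Critical value z_{0.05} = 1.645.
Revised power = Φ(δ − 1.645) + Φ(−δ − 1.645) = Φ(0.175) + Φ(-3.465) = 0.5696 + 0.0003 = 0.5699.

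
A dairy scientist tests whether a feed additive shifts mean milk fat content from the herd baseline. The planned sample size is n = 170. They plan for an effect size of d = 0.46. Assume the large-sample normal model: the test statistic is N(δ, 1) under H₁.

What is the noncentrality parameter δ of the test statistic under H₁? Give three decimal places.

δ ≈ 5.998

The noncentrality parameter scales effect size by the design's sample-size factor: δ = d·√n = 0.46 × √170 = 5.9977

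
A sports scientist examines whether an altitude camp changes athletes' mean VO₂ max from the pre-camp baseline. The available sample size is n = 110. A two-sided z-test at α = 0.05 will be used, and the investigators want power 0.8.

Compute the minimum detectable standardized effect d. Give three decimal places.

Need Φ(δ − 1.960) = 0.8, so δ = 1.960 + 0.842 = 2.802.
(The second rejection-region term Φ(−δ − z_{α/2}) is negligible and dropped.)
δ = d·√n ⇒ d = δ/√n = 2.802/√110 = 0.2671.

d ≈ 0.267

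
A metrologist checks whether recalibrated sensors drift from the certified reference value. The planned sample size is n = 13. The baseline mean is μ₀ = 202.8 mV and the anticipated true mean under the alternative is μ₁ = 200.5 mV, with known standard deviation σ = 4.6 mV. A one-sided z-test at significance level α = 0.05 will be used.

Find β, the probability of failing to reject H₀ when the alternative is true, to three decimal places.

Standardized effect: d = |μ₁ − μ₀| / σ = |200.5 − 202.8| / 4.6 = 0.5000
Noncentrality parameter: δ = d·√n = 0.5000 × √13 = 1.8028
One-sided α = 0.05 → critical value z_{0.05} = 1.645.
Power = Φ(δ − 1.645) = Φ(0.158) = 0.5627.
Type II error: β = 1 − power = 1 − 0.5627 = 0.4373.

β ≈ 0.437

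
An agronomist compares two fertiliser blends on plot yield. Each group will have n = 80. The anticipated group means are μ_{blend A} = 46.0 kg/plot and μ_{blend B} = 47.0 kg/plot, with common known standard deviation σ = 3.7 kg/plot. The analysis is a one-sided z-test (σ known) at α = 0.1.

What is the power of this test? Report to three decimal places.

Power ≈ 0.666

Standardized effect: d = |μ_{blend A} − μ_{blend B}| / σ = |46.0 − 47.0| / 3.7 = 0.2703
Noncentrality parameter: δ = d·√(n/2) = 0.2703 × √(80/2) = 1.7093
One-sided α = 0.1 → critical value z_{0.1} = 1.282.
Power = P(Z > 1.282 − δ) = Φ(0.428) = 0.6656.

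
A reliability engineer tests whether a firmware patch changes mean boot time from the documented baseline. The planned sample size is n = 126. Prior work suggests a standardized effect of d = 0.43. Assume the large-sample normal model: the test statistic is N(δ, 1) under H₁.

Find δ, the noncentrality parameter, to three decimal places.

δ ≈ 4.827

The noncentrality parameter scales effect size by the design's sample-size factor: δ = d·√n = 0.43 × √126 = 4.8267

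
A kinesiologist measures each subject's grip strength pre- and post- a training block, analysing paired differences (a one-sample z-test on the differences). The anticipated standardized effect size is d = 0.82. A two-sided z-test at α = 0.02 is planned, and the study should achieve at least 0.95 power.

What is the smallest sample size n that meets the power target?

n = 24

Set Φ(δ − 2.326) = 0.95; then δ − 2.326 = Φ⁻¹(0.95) = 1.645, giving δ = 3.971.
(Ignoring the negligible lower-tail rejection probability gives the usual closed-form inversion.)
δ = d·√n ⇒ n = (δ/d)² = (3.971 / 0.82)² = 23.45.
Round up to the next whole unit.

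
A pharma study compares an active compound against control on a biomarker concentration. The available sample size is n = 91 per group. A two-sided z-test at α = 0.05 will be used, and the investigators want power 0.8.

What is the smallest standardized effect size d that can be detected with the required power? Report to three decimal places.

d ≈ 0.415

Required noncentrality: δ = z_{0.025} + z_{0.20} = 1.960 + 0.842 = 2.802.
(The second rejection-region term Φ(−δ − z_{α/2}) is negligible and dropped.)
δ = d·√(n/2) ⇒ d = δ/√(n/2) = 2.802/√(91/2) = 0.4153.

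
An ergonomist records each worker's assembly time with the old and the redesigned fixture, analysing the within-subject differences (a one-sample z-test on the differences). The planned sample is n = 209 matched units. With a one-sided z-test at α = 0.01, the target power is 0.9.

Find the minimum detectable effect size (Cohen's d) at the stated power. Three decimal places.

Required noncentrality: δ = z_{0.01} + z_{0.10} = 2.326 + 1.282 = 3.608.
δ = d·√n ⇒ d = δ/√n = 3.608/√209 = 0.2496.

d ≈ 0.250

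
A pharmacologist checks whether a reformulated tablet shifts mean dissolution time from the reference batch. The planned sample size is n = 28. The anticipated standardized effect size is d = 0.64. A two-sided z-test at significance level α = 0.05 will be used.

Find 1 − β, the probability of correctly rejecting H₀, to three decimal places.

Noncentrality parameter: δ = d·√n = 0.64 × √28 = 3.3866
Critical value for a two-sided test at α = 0.05: z_{α/2} = 1.960.
Power = Φ(δ − 1.960) + Φ(−δ − 1.960) = Φ(1.427) + Φ(-5.347) = 0.9232 + 0.0000 = 0.9232.

Power ≈ 0.923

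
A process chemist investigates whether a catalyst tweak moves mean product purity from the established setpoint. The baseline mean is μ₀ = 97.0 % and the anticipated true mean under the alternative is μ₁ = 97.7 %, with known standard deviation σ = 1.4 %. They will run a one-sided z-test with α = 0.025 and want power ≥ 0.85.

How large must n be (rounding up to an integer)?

Standardized effect: d = |μ₁ − μ₀| / σ = |97.7 − 97.0| / 1.4 = 0.5000
For power 0.85 need Φ(δ − z_{0.025}) = 0.85, so δ = z_{0.025} + z_{0.15} = 1.960 + 1.036 = 2.996.
δ = d·√n ⇒ n = (δ/d)² = (2.996 / 0.5000)² = 35.91.
Round up to the next whole unit.

n = 36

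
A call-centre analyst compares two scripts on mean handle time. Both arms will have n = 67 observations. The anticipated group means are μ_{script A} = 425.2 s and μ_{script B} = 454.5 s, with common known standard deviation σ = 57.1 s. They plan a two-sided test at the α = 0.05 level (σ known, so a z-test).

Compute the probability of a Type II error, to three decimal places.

Standardized effect: d = |μ_{script A} − μ_{script B}| / σ = |425.2 − 454.5| / 57.1 = 0.5131
Noncentrality parameter: δ = d·√(n/2) = 0.5131 × √(67/2) = 2.9700
Two-sided α = 0.05 → critical value z_{0.025} = 1.960.
Power = Φ(δ − 1.960) + Φ(−δ − 1.960) = Φ(1.010) + Φ(-4.930) = 0.8438 + 0.0000 = 0.8438.
Type II error: β = 1 − power = 1 − 0.8438 = 0.1562.

β ≈ 0.156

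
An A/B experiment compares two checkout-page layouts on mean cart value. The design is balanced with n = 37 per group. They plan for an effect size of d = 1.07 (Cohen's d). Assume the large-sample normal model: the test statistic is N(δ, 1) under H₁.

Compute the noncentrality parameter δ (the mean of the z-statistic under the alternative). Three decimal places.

δ ≈ 4.602

The noncentrality parameter scales effect size by the design's sample-size factor: δ = d·√(n/2) = 1.07 × √(37/2) = 4.6022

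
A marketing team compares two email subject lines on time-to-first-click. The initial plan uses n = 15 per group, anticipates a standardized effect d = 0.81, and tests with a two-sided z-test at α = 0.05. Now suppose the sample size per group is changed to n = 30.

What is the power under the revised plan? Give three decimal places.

Power ≈ 0.880

With n = 30 per group: δ = d·√(n/2) = 0.81 × √(30/2) = 3.1371. Critical value z_{0.025} = 1.960.
Revised power = Φ(δ − 1.960) + Φ(−δ − 1.960) = Φ(1.177) + Φ(-5.097) = 0.8804 + 0.0000 = 0.8804.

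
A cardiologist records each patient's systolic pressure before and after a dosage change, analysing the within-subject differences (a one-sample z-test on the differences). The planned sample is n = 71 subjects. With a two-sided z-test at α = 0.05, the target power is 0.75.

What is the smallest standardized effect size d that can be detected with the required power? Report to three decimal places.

d ≈ 0.313

Required noncentrality: δ = z_{0.025} + z_{0.25} = 1.960 + 0.674 = 2.634.
(Lower-tail contribution to power is negligible for δ > 0.)
δ = d·√n ⇒ d = δ/√n = 2.634/√71 = 0.3127.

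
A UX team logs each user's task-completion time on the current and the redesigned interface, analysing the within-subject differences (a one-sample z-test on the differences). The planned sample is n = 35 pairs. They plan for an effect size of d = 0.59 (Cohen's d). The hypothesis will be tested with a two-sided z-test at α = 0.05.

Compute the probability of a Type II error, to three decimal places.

Noncentrality parameter: δ = d·√n = 0.59 × √35 = 3.4905
Critical value for a two-sided test at α = 0.05: z_{α/2} = 1.960.
Power = Φ(δ − 1.960) + Φ(−δ − 1.960) = Φ(1.531) + Φ(-5.450) = 0.9371 + 0.0000 = 0.9371.
Type II error: β = 1 − power = 1 − 0.9371 = 0.0629.

β ≈ 0.063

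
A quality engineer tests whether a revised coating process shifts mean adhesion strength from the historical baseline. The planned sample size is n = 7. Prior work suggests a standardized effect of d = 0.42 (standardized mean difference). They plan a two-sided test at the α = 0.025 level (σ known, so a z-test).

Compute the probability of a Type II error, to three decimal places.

Noncentrality parameter: δ = d·√n = 0.42 × √7 = 1.1112
Two-sided α = 0.025 → critical value z_{0.0125} = 2.241.
Power = Φ(δ − 2.241) + Φ(−δ − 2.241) = Φ(-1.130) + Φ(-3.353) = 0.1292 + 0.0004 = 0.1296.
Type II error: β = 1 − power = 1 − 0.1296 = 0.8704.

β ≈ 0.870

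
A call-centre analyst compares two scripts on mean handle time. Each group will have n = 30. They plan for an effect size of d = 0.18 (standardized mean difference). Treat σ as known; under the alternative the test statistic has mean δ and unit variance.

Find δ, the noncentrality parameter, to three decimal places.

δ ≈ 0.697

The noncentrality parameter scales effect size by the design's sample-size factor: δ = d·√(n/2) = 0.18 × √(30/2) = 0.6971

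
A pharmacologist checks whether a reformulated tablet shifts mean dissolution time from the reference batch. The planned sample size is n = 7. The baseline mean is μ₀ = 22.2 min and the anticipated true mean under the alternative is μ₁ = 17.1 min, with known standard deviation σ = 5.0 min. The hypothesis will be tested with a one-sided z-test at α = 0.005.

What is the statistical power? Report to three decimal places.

Power ≈ 0.549

Standardized effect: d = |μ₁ − μ₀| / σ = |17.1 − 22.2| / 5.0 = 1.0200
Noncentrality parameter: λ = d·√n = 1.0200 × √7 = 2.6987
Critical value for a one-sided test at α = 0.005: z_α = 2.576.
Power = Φ(λ − 2.576) = Φ(0.123) = 0.5489.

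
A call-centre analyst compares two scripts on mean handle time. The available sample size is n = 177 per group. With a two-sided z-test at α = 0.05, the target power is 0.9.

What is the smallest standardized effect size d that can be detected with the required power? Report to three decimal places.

Need Φ(δ − 1.960) = 0.9, so δ = 1.960 + 1.282 = 3.242.
(Lower-tail contribution to power is negligible for δ > 0.)
δ = d·√(n/2) ⇒ d = δ/√(n/2) = 3.242/√(177/2) = 0.3446.

d ≈ 0.345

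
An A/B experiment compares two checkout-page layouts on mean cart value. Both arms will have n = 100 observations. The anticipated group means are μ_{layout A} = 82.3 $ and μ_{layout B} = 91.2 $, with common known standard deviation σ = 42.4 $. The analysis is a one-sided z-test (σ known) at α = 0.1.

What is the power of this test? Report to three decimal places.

Standardized effect: d = |μ_{layout A} − μ_{layout B}| / σ = |82.3 − 91.2| / 42.4 = 0.2099
Noncentrality parameter: δ = d·√(n/2) = 0.2099 × √(100/2) = 1.4843
Critical value for a one-sided test at α = 0.1: z_α = 1.282.
Power = Φ(δ − 1.282) = Φ(0.203) = 0.5803.

Power ≈ 0.580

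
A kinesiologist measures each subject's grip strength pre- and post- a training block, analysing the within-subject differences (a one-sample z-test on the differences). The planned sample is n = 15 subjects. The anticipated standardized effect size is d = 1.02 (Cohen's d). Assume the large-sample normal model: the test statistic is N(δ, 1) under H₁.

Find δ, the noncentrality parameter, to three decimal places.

δ ≈ 3.950

The noncentrality parameter scales effect size by the design's sample-size factor: δ = d·√n = 1.02 × √15 = 3.9504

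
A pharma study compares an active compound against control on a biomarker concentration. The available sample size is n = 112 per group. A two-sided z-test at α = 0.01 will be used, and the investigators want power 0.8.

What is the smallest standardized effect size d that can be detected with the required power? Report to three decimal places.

d ≈ 0.457

Required noncentrality: δ = z_{0.005} + z_{0.20} = 2.576 + 0.842 = 3.417.
(Lower-tail contribution to power is negligible for δ > 0.)
δ = d·√(n/2) ⇒ d = δ/√(n/2) = 3.417/√(112/2) = 0.4567.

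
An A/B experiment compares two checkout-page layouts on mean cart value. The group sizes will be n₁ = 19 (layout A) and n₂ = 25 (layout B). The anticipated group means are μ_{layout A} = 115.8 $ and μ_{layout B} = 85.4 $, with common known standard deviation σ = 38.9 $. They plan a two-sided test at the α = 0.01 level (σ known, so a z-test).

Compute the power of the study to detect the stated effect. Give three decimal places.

Power ≈ 0.497

Standardized effect: d = |μ_{layout A} − μ_{layout B}| / σ = |115.8 − 85.4| / 38.9 = 0.7815
Noncentrality parameter: δ = d / √(1/n₁ + 1/n₂) = 0.7815 / √(1/19 + 1/25) = 2.5677
Two-sided α = 0.01 → critical value z_{0.005} = 2.576.
Power = Φ(δ − 2.576) + Φ(−δ − 2.576) = Φ(-0.008) + Φ(-5.144) = 0.4968 + 0.0000 = 0.4968.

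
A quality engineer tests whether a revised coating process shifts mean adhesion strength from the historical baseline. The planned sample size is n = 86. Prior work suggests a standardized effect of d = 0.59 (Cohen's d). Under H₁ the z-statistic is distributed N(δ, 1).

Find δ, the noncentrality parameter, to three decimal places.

δ ≈ 5.471

δ = d·√n = 0.59 × √86 = 5.4714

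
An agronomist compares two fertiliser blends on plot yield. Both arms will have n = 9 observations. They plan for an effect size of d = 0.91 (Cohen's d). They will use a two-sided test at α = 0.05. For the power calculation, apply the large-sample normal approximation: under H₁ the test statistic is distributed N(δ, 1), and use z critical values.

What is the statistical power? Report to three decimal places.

Power ≈ 0.488

Noncentrality parameter: δ = d·√(n/2) = 0.91 × √(9/2) = 1.9304
Two-sided α = 0.05 → critical value z_{0.025} = 1.960.
Power = Φ(δ − 1.960) + Φ(−δ − 1.960) = Φ(-0.030) + Φ(-3.890) = 0.4882 + 0.0001 = 0.4883.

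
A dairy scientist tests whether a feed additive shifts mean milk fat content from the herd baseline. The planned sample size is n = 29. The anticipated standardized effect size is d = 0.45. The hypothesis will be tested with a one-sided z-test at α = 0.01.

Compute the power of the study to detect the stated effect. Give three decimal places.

Power ≈ 0.539

Noncentrality parameter: δ = d·√n = 0.45 × √29 = 2.4233
One-sided α = 0.01 → critical value z_{0.01} = 2.326.
Power = Φ(δ − 2.326) = Φ(0.097) = 0.5386.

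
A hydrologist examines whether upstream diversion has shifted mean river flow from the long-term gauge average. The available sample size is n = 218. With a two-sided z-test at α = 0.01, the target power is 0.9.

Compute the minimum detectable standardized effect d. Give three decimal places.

Need Φ(δ − 2.576) = 0.9, so δ = 2.576 + 1.282 = 3.857.
(The second rejection-region term Φ(−δ − z_{α/2}) is negligible and dropped.)
δ = d·√n ⇒ d = δ/√n = 3.857/√218 = 0.2613.

d ≈ 0.261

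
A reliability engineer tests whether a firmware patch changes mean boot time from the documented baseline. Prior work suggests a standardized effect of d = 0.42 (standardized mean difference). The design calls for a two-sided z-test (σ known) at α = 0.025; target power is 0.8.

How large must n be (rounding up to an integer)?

For power 0.8 need Φ(δ − z_{0.0125}) = 0.8, so δ = z_{0.0125} + z_{0.20} = 2.241 + 0.842 = 3.083.
(For δ > 0 the lower-tail rejection region contributes negligibly to power, so the one-term inversion is standard.)
δ = d·√n ⇒ n = (δ/d)² = (3.083 / 0.42)² = 53.88.
Rounding up, n = 54.

n = 54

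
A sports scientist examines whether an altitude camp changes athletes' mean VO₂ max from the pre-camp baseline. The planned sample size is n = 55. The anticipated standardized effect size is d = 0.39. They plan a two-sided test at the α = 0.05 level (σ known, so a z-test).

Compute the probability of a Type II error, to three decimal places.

Noncentrality parameter: δ = d·√n = 0.39 × √55 = 2.8923
Two-sided α = 0.05 → critical value z_{0.025} = 1.960.
Power = Φ(δ − 1.960) + Φ(−δ − 1.960) = Φ(0.932) + Φ(-4.852) = 0.8244 + 0.0000 = 0.8244.
Type II error: β = 1 − power = 1 − 0.8244 = 0.1756.

β ≈ 0.176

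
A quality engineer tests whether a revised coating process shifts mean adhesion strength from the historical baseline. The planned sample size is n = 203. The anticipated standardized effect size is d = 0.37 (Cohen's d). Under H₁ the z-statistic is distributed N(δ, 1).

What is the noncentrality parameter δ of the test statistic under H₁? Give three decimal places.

δ ≈ 5.272

The noncentrality parameter scales effect size by the design's sample-size factor: δ = d·√n = 0.37 × √203 = 5.2717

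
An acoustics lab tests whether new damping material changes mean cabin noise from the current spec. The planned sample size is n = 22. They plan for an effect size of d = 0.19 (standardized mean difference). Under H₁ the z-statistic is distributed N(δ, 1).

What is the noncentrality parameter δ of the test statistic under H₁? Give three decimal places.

δ ≈ 0.891

The noncentrality parameter scales effect size by the design's sample-size factor: δ = d·√n = 0.19 × √22 = 0.8912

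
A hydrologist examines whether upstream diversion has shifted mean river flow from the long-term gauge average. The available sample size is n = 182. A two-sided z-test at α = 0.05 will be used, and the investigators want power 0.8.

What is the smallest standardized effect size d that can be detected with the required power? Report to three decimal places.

d ≈ 0.208

Required noncentrality: δ = z_{0.025} + z_{0.20} = 1.960 + 0.842 = 2.802.
(Lower-tail contribution to power is negligible for δ > 0.)
δ = d·√n ⇒ d = δ/√n = 2.802/√182 = 0.2077.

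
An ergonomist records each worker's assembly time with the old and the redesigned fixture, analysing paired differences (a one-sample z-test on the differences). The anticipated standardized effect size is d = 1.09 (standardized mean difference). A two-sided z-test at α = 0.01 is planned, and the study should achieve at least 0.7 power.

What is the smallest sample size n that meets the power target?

Set Φ(δ − 2.576) = 0.7; then δ − 2.576 = Φ⁻¹(0.7) = 0.524, giving δ = 3.100.
(For δ > 0 the lower-tail rejection region contributes negligibly to power, so the one-term inversion is standard.)
δ = d·√n ⇒ n = (δ/d)² = (3.100 / 1.09)² = 8.09.
Rounding up, n = 9.

n = 9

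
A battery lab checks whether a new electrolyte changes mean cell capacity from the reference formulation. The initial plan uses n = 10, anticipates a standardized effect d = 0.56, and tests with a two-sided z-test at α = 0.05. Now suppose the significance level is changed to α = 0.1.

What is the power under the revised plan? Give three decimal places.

Power ≈ 0.550

δ = d·√n = 0.56 × √10 = 1.7709 (unchanged). New critical value: z_{0.05} = 1.645.
Revised power = Φ(δ − 1.645) + Φ(−δ − 1.645) = Φ(0.126) + Φ(-3.416) = 0.5501 + 0.0003 = 0.5505.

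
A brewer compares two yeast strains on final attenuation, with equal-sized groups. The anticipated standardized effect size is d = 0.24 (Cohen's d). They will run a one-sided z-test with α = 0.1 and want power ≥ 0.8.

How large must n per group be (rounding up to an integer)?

For power 0.8 need Φ(δ − z_{0.1}) = 0.8, so δ = z_{0.1} + z_{0.20} = 1.282 + 0.842 = 2.123.
δ = d·√(n/2) ⇒ n = 2(δ/d)² = 2 × (2.123 / 0.24)² = 156.52.
Round up to the next whole unit.

n = 157 per group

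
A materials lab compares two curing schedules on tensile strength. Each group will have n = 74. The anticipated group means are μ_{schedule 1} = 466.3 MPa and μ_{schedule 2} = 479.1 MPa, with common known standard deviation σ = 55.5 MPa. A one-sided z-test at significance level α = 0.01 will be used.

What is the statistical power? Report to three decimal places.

Power ≈ 0.178

Standardized effect: d = |μ_{schedule 1} − μ_{schedule 2}| / σ = |466.3 − 479.1| / 55.5 = 0.2306
Noncentrality parameter: δ = d·√(n/2) = 0.2306 × √(74/2) = 1.4029
Critical value for a one-sided test at α = 0.01: z_α = 2.326.
Power = Φ(δ − 2.326) = Φ(-0.923) = 0.1779.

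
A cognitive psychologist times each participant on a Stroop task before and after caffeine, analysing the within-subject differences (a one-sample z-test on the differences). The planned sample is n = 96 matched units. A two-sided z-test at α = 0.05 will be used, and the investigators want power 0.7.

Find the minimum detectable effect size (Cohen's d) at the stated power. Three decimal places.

d ≈ 0.254

Required noncentrality: δ = z_{0.025} + z_{0.30} = 1.960 + 0.524 = 2.484.
(The second rejection-region term Φ(−δ − z_{α/2}) is negligible and dropped.)
δ = d·√n ⇒ d = δ/√n = 2.484/√96 = 0.2536.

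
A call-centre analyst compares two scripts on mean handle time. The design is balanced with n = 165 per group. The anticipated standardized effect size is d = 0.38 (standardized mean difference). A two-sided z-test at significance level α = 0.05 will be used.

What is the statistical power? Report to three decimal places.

Noncentrality parameter: δ = d·√(n/2) = 0.38 × √(165/2) = 3.4515
Two-sided α = 0.05 → critical value z_{0.025} = 1.960.
Power = Φ(δ − 1.960) + Φ(−δ − 1.960) = Φ(1.492) + Φ(-5.411) = 0.9321 + 0.0000 = 0.9321.

Power ≈ 0.932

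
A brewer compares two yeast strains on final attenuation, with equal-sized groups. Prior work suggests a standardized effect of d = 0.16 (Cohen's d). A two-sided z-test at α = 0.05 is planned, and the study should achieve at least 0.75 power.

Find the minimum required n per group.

Set Φ(δ − 1.960) = 0.75; then δ − 1.960 = Φ⁻¹(0.75) = 0.674, giving δ = 2.634.
(The Φ(−δ − z_{α/2}) term is vanishingly small for δ > 0 and is dropped in the standard sample-size formula.)
δ = d·√(n/2) ⇒ n = 2(δ/d)² = 2 × (2.634 / 0.16)² = 542.21.
Round up to the next whole unit.

n = 543 per group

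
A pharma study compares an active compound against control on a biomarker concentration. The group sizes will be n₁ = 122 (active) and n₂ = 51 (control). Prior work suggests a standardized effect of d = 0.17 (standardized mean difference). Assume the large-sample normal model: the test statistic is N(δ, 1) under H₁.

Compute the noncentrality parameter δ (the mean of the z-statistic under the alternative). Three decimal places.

δ = d / √(1/n₁ + 1/n₂) = 0.17 / √(1/122 + 1/51) = 1.0195

δ ≈ 1.020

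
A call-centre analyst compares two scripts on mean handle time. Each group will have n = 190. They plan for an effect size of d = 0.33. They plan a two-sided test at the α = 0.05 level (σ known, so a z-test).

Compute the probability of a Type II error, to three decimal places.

Noncentrality parameter: δ = d·√(n/2) = 0.33 × √(190/2) = 3.2164
Critical value for a two-sided test at α = 0.05: z_{α/2} = 1.960.
Power = Φ(δ − 1.960) + Φ(−δ − 1.960) = Φ(1.256) + Φ(-5.176) = 0.8955 + 0.0000 = 0.8955.
Type II error: β = 1 − power = 1 − 0.8955 = 0.1045.

β ≈ 0.104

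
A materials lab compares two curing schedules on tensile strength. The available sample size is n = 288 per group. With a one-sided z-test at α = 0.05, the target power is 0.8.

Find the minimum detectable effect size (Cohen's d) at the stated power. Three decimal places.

Need Φ(δ − 1.645) = 0.8, so δ = 1.645 + 0.842 = 2.486.
δ = d·√(n/2) ⇒ d = δ/√(n/2) = 2.486/√(288/2) = 0.2072.

d ≈ 0.207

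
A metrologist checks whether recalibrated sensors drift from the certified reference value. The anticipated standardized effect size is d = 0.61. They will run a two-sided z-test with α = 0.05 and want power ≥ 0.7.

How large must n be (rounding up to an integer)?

n = 17

For power 0.7 need Φ(δ − z_{0.025}) = 0.7, so δ = z_{0.025} + z_{0.30} = 1.960 + 0.524 = 2.484.
(For δ > 0 the lower-tail rejection region contributes negligibly to power, so the one-term inversion is standard.)
δ = d·√n ⇒ n = (δ/d)² = (2.484 / 0.61)² = 16.59.
Round up to the next whole unit.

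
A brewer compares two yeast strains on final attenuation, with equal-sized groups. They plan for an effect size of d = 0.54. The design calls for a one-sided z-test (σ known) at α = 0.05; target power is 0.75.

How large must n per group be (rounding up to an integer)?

Set Φ(δ − 1.645) = 0.75; then δ − 1.645 = Φ⁻¹(0.75) = 0.674, giving δ = 2.319.
δ = d·√(n/2) ⇒ n = 2(δ/d)² = 2 × (2.319 / 0.54)² = 36.90.
Rounding up, n = 37 per group.

n = 37 per group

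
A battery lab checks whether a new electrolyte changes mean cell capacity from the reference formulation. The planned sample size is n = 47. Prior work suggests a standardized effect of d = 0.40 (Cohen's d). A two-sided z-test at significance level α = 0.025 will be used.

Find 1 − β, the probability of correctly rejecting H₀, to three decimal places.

Power ≈ 0.692

Noncentrality parameter: δ = d·√n = 0.40 × √47 = 2.7423
Two-sided α = 0.025 → critical value z_{0.0125} = 2.241.
Power = Φ(δ − 2.241) + Φ(−δ − 2.241) = Φ(0.501) + Φ(-4.984) = 0.6918 + 0.0000 = 0.6918.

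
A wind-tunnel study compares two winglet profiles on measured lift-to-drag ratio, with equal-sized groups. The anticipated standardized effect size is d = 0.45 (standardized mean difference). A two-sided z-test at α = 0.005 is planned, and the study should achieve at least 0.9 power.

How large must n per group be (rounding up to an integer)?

Set Φ(δ − 2.807) = 0.9; then δ − 2.807 = Φ⁻¹(0.9) = 1.282, giving δ = 4.089.
(For δ > 0 the lower-tail rejection region contributes negligibly to power, so the one-term inversion is standard.)
δ = d·√(n/2) ⇒ n = 2(δ/d)² = 2 × (4.089 / 0.45)² = 165.10.
Round up to the next whole unit.

n = 166 per group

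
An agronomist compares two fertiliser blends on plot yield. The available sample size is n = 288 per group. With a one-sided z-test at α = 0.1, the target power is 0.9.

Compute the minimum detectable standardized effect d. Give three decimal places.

Need Φ(δ − 1.282) = 0.9, so δ = 1.282 + 1.282 = 2.563.
δ = d·√(n/2) ⇒ d = δ/√(n/2) = 2.563/√(288/2) = 0.2136.

d ≈ 0.214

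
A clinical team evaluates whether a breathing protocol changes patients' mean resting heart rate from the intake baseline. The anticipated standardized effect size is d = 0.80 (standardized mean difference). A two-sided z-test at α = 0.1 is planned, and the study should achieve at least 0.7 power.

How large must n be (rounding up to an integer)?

For power 0.7 need Φ(δ − z_{0.05}) = 0.7, so δ = z_{0.05} + z_{0.30} = 1.645 + 0.524 = 2.169.
(For δ > 0 the lower-tail rejection region contributes negligibly to power, so the one-term inversion is standard.)
δ = d·√n ⇒ n = (δ/d)² = (2.169 / 0.80)² = 7.35.
Rounding up, n = 8.

n = 8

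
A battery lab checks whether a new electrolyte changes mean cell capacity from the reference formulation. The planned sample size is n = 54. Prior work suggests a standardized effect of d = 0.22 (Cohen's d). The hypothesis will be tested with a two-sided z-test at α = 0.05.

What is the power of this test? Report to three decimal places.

Power ≈ 0.366

Noncentrality parameter: δ = d·√n = 0.22 × √54 = 1.6167
Critical value for a two-sided test at α = 0.05: z_{α/2} = 1.960.
Power = Φ(δ − 1.960) + Φ(−δ − 1.960) = Φ(-0.343) + Φ(-3.577) = 0.3657 + 0.0002 = 0.3659.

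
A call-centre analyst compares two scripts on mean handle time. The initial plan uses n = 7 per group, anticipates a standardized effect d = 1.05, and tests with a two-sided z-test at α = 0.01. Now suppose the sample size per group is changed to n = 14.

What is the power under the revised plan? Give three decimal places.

Power ≈ 0.580

With n = 14 per group: δ = d·√(n/2) = 1.05 × √(14/2) = 2.7780. Critical value z_{0.005} = 2.576.
Revised power = Φ(δ − 2.576) + Φ(−δ − 2.576) = Φ(0.202) + Φ(-5.354) = 0.5801 + 0.0000 = 0.5801.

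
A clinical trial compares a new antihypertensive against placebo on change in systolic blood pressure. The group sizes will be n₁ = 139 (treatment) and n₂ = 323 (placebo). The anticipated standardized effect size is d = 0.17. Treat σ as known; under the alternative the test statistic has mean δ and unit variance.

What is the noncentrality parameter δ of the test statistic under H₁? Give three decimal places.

δ = d / √(1/n₁ + 1/n₂) = 0.17 / √(1/139 + 1/323) = 1.6759

δ ≈ 1.676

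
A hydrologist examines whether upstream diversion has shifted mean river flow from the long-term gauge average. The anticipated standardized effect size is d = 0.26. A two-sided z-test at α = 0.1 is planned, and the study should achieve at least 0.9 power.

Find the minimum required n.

Set Φ(δ − 1.645) = 0.9; then δ − 1.645 = Φ⁻¹(0.9) = 1.282, giving δ = 2.926.
(For δ > 0 the lower-tail rejection region contributes negligibly to power, so the one-term inversion is standard.)
δ = d·√n ⇒ n = (δ/d)² = (2.926 / 0.26)² = 126.68.
Round up to the next whole unit.

n = 127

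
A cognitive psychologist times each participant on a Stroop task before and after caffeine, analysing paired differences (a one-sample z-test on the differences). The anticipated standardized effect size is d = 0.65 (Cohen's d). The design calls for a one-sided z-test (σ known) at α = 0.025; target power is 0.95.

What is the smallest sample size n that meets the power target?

Set Φ(δ − 1.960) = 0.95; then δ − 1.960 = Φ⁻¹(0.95) = 1.645, giving δ = 3.605.
δ = d·√n ⇒ n = (δ/d)² = (3.605 / 0.65)² = 30.76.
Rounding up, n = 31.

n = 31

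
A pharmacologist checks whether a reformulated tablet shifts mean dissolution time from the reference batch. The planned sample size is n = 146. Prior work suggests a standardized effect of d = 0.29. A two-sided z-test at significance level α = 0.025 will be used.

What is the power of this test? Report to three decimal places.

Noncentrality parameter: δ = d·√n = 0.29 × √146 = 3.5041
Critical value for a two-sided test at α = 0.025: z_{α/2} = 2.241.
Power = Φ(δ − 2.241) + Φ(−δ − 2.241) = Φ(1.263) + Φ(-5.745) = 0.8966 + 0.0000 = 0.8966.

Power ≈ 0.897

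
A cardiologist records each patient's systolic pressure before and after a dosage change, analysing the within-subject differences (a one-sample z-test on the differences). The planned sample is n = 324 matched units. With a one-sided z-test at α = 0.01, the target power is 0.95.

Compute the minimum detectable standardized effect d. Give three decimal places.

Required noncentrality: δ = z_{0.01} + z_{0.05} = 2.326 + 1.645 = 3.971.
δ = d·√n ⇒ d = δ/√n = 3.971/√324 = 0.2206.

d ≈ 0.221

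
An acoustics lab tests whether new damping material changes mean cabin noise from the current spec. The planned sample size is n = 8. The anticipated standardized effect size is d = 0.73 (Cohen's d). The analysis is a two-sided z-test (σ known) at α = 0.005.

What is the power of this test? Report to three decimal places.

Power ≈ 0.229

Noncentrality parameter: δ = d·√n = 0.73 × √8 = 2.0648
Critical value for a two-sided test at α = 0.005: z_{α/2} = 2.807.
Power = Φ(δ − 2.807) + Φ(−δ − 2.807) = Φ(-0.742) + Φ(-4.872) = 0.2290 + 0.0000 = 0.2290.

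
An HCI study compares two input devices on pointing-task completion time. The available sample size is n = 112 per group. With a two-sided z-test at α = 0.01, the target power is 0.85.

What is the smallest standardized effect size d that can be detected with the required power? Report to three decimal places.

d ≈ 0.483

Required noncentrality: δ = z_{0.005} + z_{0.15} = 2.576 + 1.036 = 3.612.
(The second rejection-region term Φ(−δ − z_{α/2}) is negligible and dropped.)
δ = d·√(n/2) ⇒ d = δ/√(n/2) = 3.612/√(112/2) = 0.4827.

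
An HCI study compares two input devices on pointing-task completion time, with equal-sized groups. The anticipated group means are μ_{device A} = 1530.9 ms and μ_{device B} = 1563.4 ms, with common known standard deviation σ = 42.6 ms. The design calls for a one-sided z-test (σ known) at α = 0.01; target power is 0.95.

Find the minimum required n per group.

n = 55 per group

Standardized effect: d = |μ_{device A} − μ_{device B}| / σ = |1530.9 − 1563.4| / 42.6 = 0.7629
For power 0.95 need Φ(δ − z_{0.01}) = 0.95, so δ = z_{0.01} + z_{0.05} = 2.326 + 1.645 = 3.971.
δ = d·√(n/2) ⇒ n = 2(δ/d)² = 2 × (3.971 / 0.7629)² = 54.19.
Round up to the next whole unit.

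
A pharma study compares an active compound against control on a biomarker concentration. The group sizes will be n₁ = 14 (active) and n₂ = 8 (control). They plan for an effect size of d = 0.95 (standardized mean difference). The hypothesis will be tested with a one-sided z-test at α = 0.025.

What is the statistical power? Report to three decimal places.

Power ≈ 0.573

Noncentrality parameter: δ = d / √(1/n₁ + 1/n₂) = 0.95 / √(1/14 + 1/8) = 2.1435
One-sided α = 0.025 → critical value z_{0.025} = 1.960.
Power = P(Z > 1.960 − δ) = Φ(0.184) = 0.5728.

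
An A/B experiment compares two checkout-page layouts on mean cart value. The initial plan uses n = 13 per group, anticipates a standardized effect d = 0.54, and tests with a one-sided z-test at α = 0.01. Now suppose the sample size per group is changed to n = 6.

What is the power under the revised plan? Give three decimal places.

With n = 6 per group: δ = d·√(n/2) = 0.54 × √(6/2) = 0.9353. Critical value z_{0.01} = 2.326.
Revised power = Φ(δ − 2.326) = Φ(-1.391) = 0.0821.

Power ≈ 0.082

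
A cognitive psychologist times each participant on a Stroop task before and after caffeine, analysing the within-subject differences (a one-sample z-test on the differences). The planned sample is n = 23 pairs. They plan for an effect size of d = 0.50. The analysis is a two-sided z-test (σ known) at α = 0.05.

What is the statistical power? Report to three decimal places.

Power ≈ 0.669

Noncentrality parameter: δ = d·√n = 0.50 × √23 = 2.3979
Critical value for a two-sided test at α = 0.05: z_{α/2} = 1.960.
Power = Φ(δ − 1.960) + Φ(−δ − 1.960) = Φ(0.438) + Φ(-4.358) = 0.6693 + 0.0000 = 0.6693.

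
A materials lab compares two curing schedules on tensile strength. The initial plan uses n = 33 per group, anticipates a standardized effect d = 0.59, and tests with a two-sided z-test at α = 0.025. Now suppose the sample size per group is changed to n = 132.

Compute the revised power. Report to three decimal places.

With n = 132 per group: δ = d·√(n/2) = 0.59 × √(132/2) = 4.7932. Critical value z_{0.0125} = 2.241.
Revised power = Φ(δ − 2.241) + Φ(−δ − 2.241) = Φ(2.552) + Φ(-7.035) = 0.9946 + 0.0000 = 0.9946.

Power ≈ 0.995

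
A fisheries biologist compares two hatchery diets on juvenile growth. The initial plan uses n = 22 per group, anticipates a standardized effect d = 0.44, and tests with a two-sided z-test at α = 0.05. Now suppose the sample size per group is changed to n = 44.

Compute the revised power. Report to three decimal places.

With n = 44 per group: δ = d·√(n/2) = 0.44 × √(44/2) = 2.0638. Critical value z_{0.025} = 1.960.
Revised power = Φ(δ − 1.960) + Φ(−δ − 1.960) = Φ(0.104) + Φ(-4.024) = 0.5413 + 0.0000 = 0.5414.

Power ≈ 0.541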